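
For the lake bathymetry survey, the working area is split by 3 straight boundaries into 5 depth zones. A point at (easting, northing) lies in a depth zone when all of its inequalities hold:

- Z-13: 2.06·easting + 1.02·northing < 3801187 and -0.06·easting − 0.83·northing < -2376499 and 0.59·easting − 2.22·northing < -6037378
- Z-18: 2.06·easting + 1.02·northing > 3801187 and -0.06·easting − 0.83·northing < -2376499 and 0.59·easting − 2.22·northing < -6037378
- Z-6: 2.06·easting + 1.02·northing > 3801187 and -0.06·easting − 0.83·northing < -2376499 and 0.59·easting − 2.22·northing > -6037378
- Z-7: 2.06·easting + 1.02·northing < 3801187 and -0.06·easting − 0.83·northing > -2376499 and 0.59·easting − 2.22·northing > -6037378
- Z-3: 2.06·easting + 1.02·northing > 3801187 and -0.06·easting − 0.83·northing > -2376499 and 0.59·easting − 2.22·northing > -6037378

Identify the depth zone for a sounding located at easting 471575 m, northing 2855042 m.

2.06·471575 + 1.02·2855042 = 3883587.340, which is > 3801187
-0.06·471575 − 0.83·2855042 = -2397979.360, which is < -2376499
0.59·471575 − 2.22·2855042 = -6059963.990, which is < -6037378
This sign pattern matches Z-18.

Z-18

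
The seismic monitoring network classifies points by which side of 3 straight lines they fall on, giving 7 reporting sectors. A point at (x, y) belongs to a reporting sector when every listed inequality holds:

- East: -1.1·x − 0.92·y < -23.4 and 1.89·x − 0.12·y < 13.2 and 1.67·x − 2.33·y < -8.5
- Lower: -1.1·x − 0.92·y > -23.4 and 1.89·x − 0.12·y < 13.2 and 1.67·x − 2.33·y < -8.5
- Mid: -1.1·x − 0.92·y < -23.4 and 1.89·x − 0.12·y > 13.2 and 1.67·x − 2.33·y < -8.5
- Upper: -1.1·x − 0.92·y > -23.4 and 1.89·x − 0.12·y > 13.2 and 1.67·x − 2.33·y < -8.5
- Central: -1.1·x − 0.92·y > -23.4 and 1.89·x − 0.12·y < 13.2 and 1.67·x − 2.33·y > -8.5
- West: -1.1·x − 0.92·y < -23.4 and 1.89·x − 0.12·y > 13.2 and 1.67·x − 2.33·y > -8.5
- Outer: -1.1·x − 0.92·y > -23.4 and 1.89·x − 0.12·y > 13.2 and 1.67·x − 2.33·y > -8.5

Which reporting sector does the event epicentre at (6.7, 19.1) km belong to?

East

-1.1·6.7 − 0.92·19.1 = -24.942, which is < -23.4
1.89·6.7 − 0.12·19.1 = 10.371, which is < 13.2
1.67·6.7 − 2.33·19.1 = -33.314, which is < -8.5
This sign pattern matches East.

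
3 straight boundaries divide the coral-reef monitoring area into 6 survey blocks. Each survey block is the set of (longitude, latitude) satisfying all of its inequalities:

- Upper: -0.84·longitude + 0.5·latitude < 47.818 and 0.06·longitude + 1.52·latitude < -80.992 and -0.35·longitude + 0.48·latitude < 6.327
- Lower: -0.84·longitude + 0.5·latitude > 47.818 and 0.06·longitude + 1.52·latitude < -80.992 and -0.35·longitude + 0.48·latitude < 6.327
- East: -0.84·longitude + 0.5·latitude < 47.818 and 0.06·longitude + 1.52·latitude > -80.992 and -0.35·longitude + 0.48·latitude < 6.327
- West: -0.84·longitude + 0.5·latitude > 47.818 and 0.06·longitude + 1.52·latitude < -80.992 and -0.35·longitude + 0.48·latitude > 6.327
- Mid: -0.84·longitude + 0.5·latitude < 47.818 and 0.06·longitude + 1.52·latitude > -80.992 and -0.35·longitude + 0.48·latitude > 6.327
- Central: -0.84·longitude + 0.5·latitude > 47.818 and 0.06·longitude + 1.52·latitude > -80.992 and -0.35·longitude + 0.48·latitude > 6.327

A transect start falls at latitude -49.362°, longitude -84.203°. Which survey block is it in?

East

-0.84·-84.203 + 0.5·-49.362 = 46.050, which is < 47.818
0.06·-84.203 + 1.52·-49.362 = -80.082, which is > -80.992
-0.35·-84.203 + 0.48·-49.362 = 5.777, which is < 6.327
This sign pattern matches East.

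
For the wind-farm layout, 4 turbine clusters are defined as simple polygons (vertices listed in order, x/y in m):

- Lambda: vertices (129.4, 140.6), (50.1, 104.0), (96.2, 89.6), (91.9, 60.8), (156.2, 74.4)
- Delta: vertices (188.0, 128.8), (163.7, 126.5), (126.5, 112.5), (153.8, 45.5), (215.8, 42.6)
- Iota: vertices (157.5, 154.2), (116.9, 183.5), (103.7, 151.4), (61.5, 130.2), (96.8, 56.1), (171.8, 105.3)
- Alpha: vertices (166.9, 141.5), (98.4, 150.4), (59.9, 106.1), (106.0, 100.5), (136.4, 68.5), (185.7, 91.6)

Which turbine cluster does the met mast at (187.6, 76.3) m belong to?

Delta

Cast a ray rightward from (187.6, 76.3). For each polygon, the edges (by vertex number in listed order) whose endpoints lie on opposite sides of y = 76.3, where each meets that height, and whether that is right or left of the point:
Lambda: 3–4 at x≈94.21 (left), 5–1 at x≈155.43 (left) → 0 crossings.
Delta: 3–4 at x≈141.25 (left), 5–1 at x≈204.93 (right) → 1 crossing.
Iota: 4–5 at x≈87.18 (left), 5–6 at x≈127.59 (left) → 0 crossings.
Alpha: 4–5 at x≈128.99 (left), 5–6 at x≈153.05 (left) → 0 crossings.
Only Delta has an odd count, so the point is inside Delta.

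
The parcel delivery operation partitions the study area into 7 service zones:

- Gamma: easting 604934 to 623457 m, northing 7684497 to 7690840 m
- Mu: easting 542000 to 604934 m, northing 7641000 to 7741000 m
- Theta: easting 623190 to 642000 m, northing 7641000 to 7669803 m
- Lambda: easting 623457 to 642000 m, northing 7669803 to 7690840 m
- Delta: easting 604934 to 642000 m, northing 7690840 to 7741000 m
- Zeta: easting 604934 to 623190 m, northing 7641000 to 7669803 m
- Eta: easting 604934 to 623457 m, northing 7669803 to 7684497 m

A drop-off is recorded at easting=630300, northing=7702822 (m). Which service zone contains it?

Delta

The point has easting = 630300 and northing = 7702822.
Only Delta satisfies 604934 ≤ easting ≤ 642000 and 7690840 ≤ northing ≤ 7741000.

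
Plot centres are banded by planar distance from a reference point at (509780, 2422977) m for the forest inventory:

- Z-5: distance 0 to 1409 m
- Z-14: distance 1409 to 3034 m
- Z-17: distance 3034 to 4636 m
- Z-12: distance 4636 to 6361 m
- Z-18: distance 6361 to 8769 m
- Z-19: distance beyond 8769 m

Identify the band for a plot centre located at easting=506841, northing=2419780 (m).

Distance = √((506841−509780)² + (2419780−2422977)²) = √(8637721.000 + 10220809.000) = 4342.641 m.
3034 ≤ 4342.641 < 4636 → Z-17.

Z-17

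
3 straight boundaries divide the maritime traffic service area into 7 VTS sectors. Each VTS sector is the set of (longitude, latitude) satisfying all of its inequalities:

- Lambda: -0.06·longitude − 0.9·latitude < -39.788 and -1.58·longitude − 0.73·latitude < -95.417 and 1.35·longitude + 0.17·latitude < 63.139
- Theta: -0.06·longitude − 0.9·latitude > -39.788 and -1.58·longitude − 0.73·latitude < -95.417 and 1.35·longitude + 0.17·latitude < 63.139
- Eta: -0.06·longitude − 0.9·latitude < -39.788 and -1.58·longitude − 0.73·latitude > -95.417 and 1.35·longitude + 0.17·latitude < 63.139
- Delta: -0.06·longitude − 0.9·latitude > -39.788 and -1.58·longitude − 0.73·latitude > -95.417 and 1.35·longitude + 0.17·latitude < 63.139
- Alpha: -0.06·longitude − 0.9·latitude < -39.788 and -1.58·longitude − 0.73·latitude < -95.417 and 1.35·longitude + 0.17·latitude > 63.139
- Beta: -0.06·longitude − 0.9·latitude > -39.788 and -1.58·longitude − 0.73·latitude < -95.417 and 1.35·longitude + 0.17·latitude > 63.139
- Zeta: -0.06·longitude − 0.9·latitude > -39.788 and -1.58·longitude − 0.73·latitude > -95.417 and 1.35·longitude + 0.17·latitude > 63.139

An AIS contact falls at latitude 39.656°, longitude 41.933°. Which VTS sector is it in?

-0.06·41.933 − 0.9·39.656 = -38.206, which is > -39.788
-1.58·41.933 − 0.73·39.656 = -95.203, which is > -95.417
1.35·41.933 + 0.17·39.656 = 63.351, which is > 63.139
This sign pattern matches Zeta.

Zeta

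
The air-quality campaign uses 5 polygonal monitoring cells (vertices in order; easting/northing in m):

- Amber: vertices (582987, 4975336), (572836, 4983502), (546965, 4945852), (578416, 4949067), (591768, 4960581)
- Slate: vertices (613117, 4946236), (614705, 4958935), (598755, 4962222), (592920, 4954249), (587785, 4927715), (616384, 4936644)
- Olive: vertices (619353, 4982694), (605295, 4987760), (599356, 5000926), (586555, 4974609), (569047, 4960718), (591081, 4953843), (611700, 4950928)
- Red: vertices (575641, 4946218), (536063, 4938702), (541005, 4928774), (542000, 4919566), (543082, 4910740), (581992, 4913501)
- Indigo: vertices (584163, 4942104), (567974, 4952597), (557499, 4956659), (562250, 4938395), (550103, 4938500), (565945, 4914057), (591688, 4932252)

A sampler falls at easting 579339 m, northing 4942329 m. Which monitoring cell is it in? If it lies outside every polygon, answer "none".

Cast a ray rightward from (579339, 4942329). For each polygon, the edges (by vertex number in listed order) whose endpoints lie on opposite sides of northing = 4942329, where each meets that height, and whether that is right or left of the point:
Amber: no edge straddles that height → 0 crossings.
Slate: 4–5 at easting≈590613.2 (right), 6–1 at easting≈614447.7 (right) → 2 crossings.
Olive: no edge straddles that height → 0 crossings.
Red: 1–2 at easting≈555162.2 (left), 6–1 at easting≈576395.9 (left) → 0 crossings.
Indigo: 1–2 at easting≈583815.9 (right), 3–4 at easting≈561226.7 (left) → 1 crossing.
Only Indigo has an odd count, so the point is inside Indigo.

Indigo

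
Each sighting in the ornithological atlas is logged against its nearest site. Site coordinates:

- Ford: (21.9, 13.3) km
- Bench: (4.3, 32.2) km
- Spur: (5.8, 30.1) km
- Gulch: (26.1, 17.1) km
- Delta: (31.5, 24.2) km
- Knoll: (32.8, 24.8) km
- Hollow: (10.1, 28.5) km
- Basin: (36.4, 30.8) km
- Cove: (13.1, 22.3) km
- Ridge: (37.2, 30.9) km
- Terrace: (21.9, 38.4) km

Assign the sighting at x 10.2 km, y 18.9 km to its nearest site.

Cove

Squared distances to each site:
Ford: 168.250; Bench: 211.700; Spur: 144.800; Gulch: 256.050; Delta: 481.780; Knoll: 545.570; Hollow: 92.170; Basin: 828.050; Cove: 19.970; Ridge: 873.000; Terrace: 517.140.
Minimum at Cove.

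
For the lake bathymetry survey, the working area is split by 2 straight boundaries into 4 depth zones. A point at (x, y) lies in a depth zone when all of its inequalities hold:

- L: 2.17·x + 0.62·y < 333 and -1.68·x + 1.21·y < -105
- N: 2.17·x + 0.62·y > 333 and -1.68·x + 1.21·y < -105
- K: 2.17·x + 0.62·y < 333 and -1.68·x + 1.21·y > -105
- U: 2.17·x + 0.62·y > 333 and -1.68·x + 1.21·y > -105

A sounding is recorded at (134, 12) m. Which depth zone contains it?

2.17·134 + 0.62·12 = 298.220, which is < 333
-1.68·134 + 1.21·12 = -210.600, which is < -105
This sign pattern matches L.

L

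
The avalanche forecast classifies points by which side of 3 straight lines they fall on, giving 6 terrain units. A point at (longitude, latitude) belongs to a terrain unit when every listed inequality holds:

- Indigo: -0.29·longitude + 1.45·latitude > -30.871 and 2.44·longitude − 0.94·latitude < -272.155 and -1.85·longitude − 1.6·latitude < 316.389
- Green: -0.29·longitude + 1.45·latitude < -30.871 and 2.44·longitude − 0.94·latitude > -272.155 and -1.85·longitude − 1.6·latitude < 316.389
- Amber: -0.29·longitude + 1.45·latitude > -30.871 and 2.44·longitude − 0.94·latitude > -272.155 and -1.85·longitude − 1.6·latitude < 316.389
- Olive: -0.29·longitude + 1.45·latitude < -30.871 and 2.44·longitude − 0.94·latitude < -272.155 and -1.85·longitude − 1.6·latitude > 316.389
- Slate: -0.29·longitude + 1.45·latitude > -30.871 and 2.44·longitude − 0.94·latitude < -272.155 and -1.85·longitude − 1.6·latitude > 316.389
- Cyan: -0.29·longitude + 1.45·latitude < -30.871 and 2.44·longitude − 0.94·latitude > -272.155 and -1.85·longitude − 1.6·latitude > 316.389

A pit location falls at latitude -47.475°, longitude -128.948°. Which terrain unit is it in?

-0.29·-128.948 + 1.45·-47.475 = -31.444, which is < -30.871
2.44·-128.948 − 0.94·-47.475 = -270.007, which is > -272.155
-1.85·-128.948 − 1.6·-47.475 = 314.514, which is < 316.389
This sign pattern matches Green.

Green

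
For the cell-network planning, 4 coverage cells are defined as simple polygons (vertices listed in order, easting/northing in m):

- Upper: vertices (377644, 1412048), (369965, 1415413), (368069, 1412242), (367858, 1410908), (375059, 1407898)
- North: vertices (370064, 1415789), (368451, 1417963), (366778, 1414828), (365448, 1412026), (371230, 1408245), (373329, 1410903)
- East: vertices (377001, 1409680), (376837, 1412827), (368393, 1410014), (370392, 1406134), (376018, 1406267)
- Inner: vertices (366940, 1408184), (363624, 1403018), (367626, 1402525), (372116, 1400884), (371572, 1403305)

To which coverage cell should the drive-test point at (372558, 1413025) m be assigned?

Upper

Cast a ray rightward from (372558, 1413025). For each polygon, the edges (by vertex number in listed order) whose endpoints lie on opposite sides of northing = 1413025, where each meets that height, and whether that is right or left of the point:
Upper: 1–2 at easting≈375414.5 (right), 2–3 at easting≈368537.2 (left) → 1 crossing.
North: 3–4 at easting≈365922.2 (left), 6–1 at easting≈371911.0 (left) → 0 crossings.
East: no edge straddles that height → 0 crossings.
Inner: no edge straddles that height → 0 crossings.
Only Upper has an odd count, so the point is inside Upper.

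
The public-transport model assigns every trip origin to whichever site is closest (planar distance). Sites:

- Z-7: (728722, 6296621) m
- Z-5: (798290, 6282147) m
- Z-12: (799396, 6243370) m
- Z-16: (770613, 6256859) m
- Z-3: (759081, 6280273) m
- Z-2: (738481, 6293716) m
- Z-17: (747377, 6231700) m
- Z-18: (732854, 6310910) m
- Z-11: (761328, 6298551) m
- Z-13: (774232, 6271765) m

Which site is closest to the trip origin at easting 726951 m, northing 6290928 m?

Squared distances to each site:
Z-7: 35546690.000; Z-5: 5166358882.000; Z-12: 7510041389.000; Z-16: 3067067005.000; Z-3: 1145865925.000; Z-2: 140713844.000; Z-17: 3925177460.000; Z-18: 434125733.000; Z-11: 1239888258.000; Z-13: 2602713530.000.
Minimum at Z-7.

Z-7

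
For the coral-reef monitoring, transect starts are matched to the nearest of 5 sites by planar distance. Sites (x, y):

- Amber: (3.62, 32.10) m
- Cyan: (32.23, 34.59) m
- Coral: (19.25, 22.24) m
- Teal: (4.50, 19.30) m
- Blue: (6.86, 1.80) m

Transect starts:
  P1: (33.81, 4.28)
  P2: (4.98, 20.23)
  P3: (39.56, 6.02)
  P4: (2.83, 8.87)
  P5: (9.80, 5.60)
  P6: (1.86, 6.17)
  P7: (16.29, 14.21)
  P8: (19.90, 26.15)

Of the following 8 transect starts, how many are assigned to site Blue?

P1 → Coral
P2 → Teal
P3 → Coral
P4 → Blue
P5 → Blue
P6 → Blue
P7 → Coral
P8 → Coral
3 of the 8 go to Blue.

3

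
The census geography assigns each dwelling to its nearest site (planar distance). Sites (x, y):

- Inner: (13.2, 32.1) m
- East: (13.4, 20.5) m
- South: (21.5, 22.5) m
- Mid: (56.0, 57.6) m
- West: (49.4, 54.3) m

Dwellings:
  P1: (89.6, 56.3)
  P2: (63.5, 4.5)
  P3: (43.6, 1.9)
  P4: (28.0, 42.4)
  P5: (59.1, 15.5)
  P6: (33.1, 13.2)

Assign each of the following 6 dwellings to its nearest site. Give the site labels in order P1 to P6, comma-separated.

Mid, South, South, Inner, South, South

P1 → Mid (d²=1130.65)
P2 → South (d²=2088.00)
P3 → South (d²=912.77)
P4 → Inner (d²=325.13)
P5 → South (d²=1462.76)
P6 → South (d²=221.05)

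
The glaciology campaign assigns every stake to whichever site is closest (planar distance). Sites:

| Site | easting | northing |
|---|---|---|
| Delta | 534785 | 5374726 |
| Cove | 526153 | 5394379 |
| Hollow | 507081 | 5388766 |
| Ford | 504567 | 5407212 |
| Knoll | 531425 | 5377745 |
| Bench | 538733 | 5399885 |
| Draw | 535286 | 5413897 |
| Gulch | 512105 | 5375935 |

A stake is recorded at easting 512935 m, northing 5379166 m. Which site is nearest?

Gulch

Squared distances to each site:
Delta: 497136100.000; Cove: 406150893.000; Hollow: 126429316.000; Ford: 856601540.000; Knoll: 343899341.000; Bench: 1094813765.000; Draw: 1705809562.000; Gulch: 11128261.000.
Minimum at Gulch.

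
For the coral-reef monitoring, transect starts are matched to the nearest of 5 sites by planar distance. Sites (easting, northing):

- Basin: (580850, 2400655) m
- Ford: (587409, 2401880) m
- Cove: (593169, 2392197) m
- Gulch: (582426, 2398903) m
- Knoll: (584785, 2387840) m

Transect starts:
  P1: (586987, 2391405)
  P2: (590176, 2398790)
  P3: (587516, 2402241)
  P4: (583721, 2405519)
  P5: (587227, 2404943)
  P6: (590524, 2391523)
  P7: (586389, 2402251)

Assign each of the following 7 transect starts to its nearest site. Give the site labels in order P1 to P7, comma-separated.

P1 → Knoll (d²=17558029.00)
P2 → Ford (d²=17204389.00)
P3 → Ford (d²=141770.00)
P4 → Ford (d²=26843665.00)
P5 → Ford (d²=9415093.00)
P6 → Cove (d²=7450301.00)
P7 → Ford (d²=1178041.00)

Knoll, Ford, Ford, Ford, Ford, Cove, Ford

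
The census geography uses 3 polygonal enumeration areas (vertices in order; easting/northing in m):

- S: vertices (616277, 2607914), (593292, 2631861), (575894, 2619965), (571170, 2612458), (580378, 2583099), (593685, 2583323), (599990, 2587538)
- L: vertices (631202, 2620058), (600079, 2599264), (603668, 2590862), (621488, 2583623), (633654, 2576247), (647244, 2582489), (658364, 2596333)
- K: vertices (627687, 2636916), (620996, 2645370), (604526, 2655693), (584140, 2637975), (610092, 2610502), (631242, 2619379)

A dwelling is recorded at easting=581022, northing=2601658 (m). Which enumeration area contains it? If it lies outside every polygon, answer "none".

Cast a ray rightward from (581022, 2601658). For each polygon, the edges (by vertex number in listed order) whose endpoints lie on opposite sides of northing = 2601658, where each meets that height, and whether that is right or left of the point:
S: 4–5 at easting≈574557.3 (left), 7–1 at easting≈611276.4 (right) → 1 crossing.
L: 1–2 at easting≈603662.2 (right), 7–1 at easting≈652267.6 (right) → 2 crossings.
K: no edge straddles that height → 0 crossings.
Only S has an odd count, so the point is inside S.

S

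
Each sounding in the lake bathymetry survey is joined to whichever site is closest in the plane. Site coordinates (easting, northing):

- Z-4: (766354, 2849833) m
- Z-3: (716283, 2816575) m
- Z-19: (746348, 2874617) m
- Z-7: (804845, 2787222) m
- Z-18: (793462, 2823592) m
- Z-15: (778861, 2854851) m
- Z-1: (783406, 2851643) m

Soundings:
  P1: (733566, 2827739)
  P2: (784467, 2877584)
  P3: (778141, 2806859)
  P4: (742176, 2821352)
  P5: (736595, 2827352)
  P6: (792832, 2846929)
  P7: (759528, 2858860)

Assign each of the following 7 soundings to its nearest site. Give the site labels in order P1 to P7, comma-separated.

Z-3, Z-15, Z-18, Z-3, Z-3, Z-1, Z-4

P1 → Z-3 (d²=423336985.00)
P2 → Z-15 (d²=548216525.00)
P3 → Z-18 (d²=514726330.00)
P4 → Z-3 (d²=693267178.00)
P5 → Z-3 (d²=528721073.00)
P6 → Z-1 (d²=111071272.00)
P7 → Z-4 (d²=128081005.00)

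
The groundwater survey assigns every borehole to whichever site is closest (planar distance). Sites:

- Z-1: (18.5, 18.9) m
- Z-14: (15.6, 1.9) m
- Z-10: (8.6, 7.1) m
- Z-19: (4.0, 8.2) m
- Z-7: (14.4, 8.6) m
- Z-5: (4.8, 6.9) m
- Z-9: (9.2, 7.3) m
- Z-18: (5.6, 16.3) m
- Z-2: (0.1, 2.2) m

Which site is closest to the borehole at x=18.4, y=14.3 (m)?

Z-1

Squared distances to each site:
Z-1: 21.170; Z-14: 161.600; Z-10: 147.880; Z-19: 244.570; Z-7: 48.490; Z-5: 239.720; Z-9: 133.640; Z-18: 167.840; Z-2: 481.300.
Minimum at Z-1.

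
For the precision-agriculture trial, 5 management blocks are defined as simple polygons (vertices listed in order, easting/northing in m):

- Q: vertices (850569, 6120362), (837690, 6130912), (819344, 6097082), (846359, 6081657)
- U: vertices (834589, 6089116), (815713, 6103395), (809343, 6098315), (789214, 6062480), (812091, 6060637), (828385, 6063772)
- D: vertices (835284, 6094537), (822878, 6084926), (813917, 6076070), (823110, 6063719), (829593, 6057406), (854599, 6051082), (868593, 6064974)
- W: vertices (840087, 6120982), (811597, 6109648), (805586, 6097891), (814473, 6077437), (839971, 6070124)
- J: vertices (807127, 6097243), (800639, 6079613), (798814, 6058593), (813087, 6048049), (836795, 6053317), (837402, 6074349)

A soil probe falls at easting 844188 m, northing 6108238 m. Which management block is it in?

Cast a ray rightward from (844188, 6108238). For each polygon, the edges (by vertex number in listed order) whose endpoints lie on opposite sides of northing = 6108238, where each meets that height, and whether that is right or left of the point:
Q: 2–3 at easting≈825393.9 (left), 4–1 at easting≈849250.3 (right) → 1 crossing.
U: no edge straddles that height → 0 crossings.
D: no edge straddles that height → 0 crossings.
W: 2–3 at easting≈810876.1 (left), 5–1 at easting≈840057.9 (left) → 0 crossings.
J: no edge straddles that height → 0 crossings.
Only Q has an odd count, so the point is inside Q.

Q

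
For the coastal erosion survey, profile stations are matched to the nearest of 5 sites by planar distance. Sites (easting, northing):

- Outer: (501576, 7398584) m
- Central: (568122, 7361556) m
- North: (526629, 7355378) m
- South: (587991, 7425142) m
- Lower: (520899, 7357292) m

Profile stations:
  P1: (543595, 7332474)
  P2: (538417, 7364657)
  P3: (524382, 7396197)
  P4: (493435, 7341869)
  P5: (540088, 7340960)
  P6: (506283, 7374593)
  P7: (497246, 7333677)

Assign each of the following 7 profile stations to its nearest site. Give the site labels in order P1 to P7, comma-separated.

P1 → North (d²=812438372.00)
P2 → North (d²=225056785.00)
P3 → Outer (d²=525811405.00)
P4 → Lower (d²=992140225.00)
P5 → North (d²=389023405.00)
P6 → Lower (d²=512952057.00)
P7 → Lower (d²=1117132634.00)

North, North, Outer, Lower, North, Lower, Lower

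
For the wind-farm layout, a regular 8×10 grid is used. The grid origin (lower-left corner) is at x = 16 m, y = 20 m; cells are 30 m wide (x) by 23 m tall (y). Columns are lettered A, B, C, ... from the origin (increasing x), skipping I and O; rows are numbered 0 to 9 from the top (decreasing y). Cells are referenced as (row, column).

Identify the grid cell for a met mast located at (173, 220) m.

(1, F)

Column index: ⌊(173 − 16) / 30⌋ = ⌊5.233⌋ = 5 → column F
Row offset from origin: ⌊(220 − 20) / 23⌋ = ⌊8.696⌋ = 8 → row 1 (counted from top)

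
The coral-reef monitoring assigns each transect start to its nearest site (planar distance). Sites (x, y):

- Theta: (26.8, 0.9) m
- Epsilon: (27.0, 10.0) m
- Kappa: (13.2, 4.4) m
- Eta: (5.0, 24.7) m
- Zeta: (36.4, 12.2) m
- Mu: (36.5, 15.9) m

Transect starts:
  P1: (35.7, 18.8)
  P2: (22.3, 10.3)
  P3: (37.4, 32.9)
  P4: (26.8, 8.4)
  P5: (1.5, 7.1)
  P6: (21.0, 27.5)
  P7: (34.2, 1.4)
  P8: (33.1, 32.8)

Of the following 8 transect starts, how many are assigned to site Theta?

1

P1 → Mu
P2 → Epsilon
P3 → Mu
P4 → Epsilon
P5 → Kappa
P6 → Eta
P7 → Theta
P8 → Mu
1 of the 8 goes to Theta.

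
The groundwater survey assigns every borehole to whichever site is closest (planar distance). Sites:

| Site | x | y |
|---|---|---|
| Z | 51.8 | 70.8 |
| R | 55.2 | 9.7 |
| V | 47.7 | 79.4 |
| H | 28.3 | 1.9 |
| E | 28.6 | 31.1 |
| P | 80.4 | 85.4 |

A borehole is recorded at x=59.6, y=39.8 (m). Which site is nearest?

Squared distances to each site:
Z: 1021.840; R: 925.370; V: 1709.770; H: 2416.100; E: 1036.690; P: 2512.000.
Minimum at R.

R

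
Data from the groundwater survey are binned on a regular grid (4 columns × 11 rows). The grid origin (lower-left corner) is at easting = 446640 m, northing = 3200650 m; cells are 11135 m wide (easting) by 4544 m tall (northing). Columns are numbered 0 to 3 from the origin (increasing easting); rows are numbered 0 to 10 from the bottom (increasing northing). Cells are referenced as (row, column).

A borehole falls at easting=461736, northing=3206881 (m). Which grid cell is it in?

Column index: ⌊(461736 − 446640) / 11135⌋ = ⌊1.356⌋ = 1
Row offset from origin: ⌊(3206881 − 3200650) / 4544⌋ = ⌊1.371⌋ = 1 → row 1

(1, 1)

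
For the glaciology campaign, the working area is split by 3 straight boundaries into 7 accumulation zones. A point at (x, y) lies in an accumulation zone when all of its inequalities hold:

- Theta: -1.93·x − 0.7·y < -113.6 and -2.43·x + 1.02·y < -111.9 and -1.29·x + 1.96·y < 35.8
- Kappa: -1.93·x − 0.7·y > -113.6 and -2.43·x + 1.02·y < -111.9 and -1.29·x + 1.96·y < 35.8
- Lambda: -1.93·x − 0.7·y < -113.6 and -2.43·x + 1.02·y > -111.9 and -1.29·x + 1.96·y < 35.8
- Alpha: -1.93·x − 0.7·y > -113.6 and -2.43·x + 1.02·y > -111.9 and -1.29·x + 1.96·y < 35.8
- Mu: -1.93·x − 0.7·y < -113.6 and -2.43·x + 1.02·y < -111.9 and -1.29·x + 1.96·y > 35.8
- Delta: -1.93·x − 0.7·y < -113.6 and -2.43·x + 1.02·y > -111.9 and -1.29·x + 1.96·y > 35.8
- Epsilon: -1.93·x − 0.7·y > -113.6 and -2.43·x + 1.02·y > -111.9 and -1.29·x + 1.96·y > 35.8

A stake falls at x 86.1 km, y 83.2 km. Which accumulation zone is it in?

-1.93·86.1 − 0.7·83.2 = -224.413, which is < -113.6
-2.43·86.1 + 1.02·83.2 = -124.359, which is < -111.9
-1.29·86.1 + 1.96·83.2 = 52.003, which is > 35.8
This sign pattern matches Mu.

Mu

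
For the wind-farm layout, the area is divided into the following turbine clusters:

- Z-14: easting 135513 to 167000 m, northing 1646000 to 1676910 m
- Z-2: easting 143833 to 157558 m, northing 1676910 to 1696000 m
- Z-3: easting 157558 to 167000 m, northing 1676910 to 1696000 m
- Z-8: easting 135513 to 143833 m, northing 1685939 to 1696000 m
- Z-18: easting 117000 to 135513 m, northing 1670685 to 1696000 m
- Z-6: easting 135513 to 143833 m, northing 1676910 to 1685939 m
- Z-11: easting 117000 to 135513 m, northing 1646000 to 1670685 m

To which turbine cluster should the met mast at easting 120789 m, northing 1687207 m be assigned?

The point has easting = 120789 and northing = 1687207.
Only Z-18 satisfies 117000 ≤ easting ≤ 135513 and 1670685 ≤ northing ≤ 1696000.

Z-18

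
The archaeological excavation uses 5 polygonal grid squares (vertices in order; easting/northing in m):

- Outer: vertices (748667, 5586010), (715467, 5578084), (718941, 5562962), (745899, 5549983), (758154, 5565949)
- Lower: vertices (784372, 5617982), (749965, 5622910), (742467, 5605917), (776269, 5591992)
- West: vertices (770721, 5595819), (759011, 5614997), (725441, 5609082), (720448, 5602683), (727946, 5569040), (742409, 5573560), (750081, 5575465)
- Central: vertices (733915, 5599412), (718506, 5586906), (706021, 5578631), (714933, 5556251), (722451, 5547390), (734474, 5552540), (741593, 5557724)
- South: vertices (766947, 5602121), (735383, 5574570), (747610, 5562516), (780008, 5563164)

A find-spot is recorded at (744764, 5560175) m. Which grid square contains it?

Outer

Cast a ray rightward from (744764, 5560175). For each polygon, the edges (by vertex number in listed order) whose endpoints lie on opposite sides of northing = 5560175, where each meets that height, and whether that is right or left of the point:
Outer: 3–4 at easting≈724729.7 (left), 4–5 at easting≈753722.1 (right) → 1 crossing.
Lower: no edge straddles that height → 0 crossings.
West: no edge straddles that height → 0 crossings.
Central: 3–4 at easting≈713370.4 (left), 7–1 at easting≈741141.6 (left) → 0 crossings.
South: no edge straddles that height → 0 crossings.
Only Outer has an odd count, so the point is inside Outer.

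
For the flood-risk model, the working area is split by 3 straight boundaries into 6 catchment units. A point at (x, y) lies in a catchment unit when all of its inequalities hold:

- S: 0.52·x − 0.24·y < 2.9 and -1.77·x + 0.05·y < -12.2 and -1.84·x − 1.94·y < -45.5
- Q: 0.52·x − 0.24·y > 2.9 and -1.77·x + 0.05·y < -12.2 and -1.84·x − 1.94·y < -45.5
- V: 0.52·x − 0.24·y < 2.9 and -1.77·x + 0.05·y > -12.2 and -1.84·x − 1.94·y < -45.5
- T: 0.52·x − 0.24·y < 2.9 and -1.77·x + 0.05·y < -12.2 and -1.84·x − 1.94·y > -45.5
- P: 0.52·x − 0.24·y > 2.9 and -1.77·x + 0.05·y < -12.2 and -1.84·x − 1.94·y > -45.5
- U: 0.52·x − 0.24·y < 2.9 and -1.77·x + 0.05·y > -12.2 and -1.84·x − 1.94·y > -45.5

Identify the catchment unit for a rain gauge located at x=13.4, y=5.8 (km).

P

0.52·13.4 − 0.24·5.8 = 5.576, which is > 2.9
-1.77·13.4 + 0.05·5.8 = -23.428, which is < -12.2
-1.84·13.4 − 1.94·5.8 = -35.908, which is > -45.5
This sign pattern matches P.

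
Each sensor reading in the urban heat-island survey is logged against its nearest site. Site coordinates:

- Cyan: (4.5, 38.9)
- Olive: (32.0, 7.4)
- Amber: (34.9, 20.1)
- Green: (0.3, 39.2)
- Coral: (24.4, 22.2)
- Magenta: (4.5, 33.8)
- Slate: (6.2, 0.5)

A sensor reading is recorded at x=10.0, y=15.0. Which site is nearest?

Squared distances to each site:
Cyan: 601.460; Olive: 541.760; Amber: 646.020; Green: 679.730; Coral: 259.200; Magenta: 383.690; Slate: 224.690.
Minimum at Slate.

Slate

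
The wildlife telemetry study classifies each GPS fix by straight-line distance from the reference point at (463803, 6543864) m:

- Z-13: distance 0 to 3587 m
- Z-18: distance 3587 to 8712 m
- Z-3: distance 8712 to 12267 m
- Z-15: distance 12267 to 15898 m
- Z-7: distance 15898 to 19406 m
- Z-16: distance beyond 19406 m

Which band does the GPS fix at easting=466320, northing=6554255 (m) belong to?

Z-3

Distance = √((466320−463803)² + (6554255−6543864)²) = √(6335289.000 + 107972881.000) = 10691.500 m.
8712 ≤ 10691.500 < 12267 → Z-3.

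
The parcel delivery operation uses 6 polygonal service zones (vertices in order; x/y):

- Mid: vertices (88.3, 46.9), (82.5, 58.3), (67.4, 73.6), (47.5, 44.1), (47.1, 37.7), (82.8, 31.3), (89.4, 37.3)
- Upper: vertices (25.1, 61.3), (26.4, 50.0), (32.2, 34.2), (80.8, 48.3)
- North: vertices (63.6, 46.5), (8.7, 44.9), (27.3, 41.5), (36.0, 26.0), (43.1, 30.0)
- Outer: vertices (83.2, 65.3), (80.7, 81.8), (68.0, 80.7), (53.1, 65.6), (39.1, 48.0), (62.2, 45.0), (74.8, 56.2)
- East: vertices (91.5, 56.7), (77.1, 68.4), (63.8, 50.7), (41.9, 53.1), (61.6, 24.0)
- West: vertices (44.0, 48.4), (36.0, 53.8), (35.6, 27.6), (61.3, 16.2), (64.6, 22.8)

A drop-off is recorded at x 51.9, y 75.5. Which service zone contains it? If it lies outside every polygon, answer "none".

Cast a ray rightward from (51.9, 75.5). For each polygon, the edges (by vertex number in listed order) whose endpoints lie on opposite sides of y = 75.5, where each meets that height, and whether that is right or left of the point:
Mid: no edge straddles that height → 0 crossings.
Upper: no edge straddles that height → 0 crossings.
North: no edge straddles that height → 0 crossings.
Outer: 1–2 at x≈81.65 (right), 3–4 at x≈62.87 (right) → 2 crossings.
East: no edge straddles that height → 0 crossings.
West: no edge straddles that height → 0 crossings.
All counts are even, so the point lies outside every listed polygon.

none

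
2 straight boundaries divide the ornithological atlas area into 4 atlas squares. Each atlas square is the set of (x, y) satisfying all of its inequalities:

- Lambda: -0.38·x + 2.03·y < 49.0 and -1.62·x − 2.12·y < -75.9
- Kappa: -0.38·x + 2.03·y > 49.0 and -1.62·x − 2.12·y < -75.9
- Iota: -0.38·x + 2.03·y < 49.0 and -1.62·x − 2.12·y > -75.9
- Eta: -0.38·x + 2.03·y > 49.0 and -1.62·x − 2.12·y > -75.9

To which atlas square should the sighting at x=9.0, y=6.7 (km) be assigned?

-0.38·9.0 + 2.03·6.7 = 10.181, which is < 49.0
-1.62·9.0 − 2.12·6.7 = -28.784, which is > -75.9
This sign pattern matches Iota.

Iota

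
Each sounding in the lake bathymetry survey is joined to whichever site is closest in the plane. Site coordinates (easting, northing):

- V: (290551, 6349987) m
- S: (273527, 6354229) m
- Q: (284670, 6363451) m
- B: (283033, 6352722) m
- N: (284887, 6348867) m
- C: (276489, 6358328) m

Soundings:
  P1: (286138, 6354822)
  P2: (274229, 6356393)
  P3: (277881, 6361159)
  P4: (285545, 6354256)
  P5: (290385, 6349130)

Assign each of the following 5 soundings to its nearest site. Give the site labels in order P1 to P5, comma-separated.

P1 → B (d²=14051025.00)
P2 → S (d²=5175700.00)
P3 → C (d²=9952225.00)
P4 → B (d²=8663300.00)
P5 → V (d²=762005.00)

B, S, C, B, V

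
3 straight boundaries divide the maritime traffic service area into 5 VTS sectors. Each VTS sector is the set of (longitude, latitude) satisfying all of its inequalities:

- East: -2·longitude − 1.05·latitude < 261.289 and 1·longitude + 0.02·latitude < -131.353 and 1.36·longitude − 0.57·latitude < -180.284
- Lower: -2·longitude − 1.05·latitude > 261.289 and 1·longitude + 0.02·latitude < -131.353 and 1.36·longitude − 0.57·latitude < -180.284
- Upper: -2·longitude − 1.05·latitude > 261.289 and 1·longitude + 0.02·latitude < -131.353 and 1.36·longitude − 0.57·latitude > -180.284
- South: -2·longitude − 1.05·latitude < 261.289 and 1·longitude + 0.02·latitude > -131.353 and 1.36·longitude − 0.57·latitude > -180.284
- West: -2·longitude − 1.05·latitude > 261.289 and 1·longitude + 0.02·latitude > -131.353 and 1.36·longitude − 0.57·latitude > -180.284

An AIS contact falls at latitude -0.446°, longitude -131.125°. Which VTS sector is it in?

-2·-131.125 − 1.05·-0.446 = 262.718, which is > 261.289
1·-131.125 + 0.02·-0.446 = -131.134, which is > -131.353
1.36·-131.125 − 0.57·-0.446 = -178.076, which is > -180.284
This sign pattern matches West.

West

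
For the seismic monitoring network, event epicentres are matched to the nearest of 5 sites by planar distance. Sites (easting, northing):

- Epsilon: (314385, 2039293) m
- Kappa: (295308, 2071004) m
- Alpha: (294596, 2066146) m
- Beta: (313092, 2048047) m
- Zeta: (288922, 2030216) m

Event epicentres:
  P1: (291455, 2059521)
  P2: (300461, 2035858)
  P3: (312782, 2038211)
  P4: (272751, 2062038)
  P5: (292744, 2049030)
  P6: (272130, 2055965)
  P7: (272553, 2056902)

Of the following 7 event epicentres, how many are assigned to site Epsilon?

P1 → Alpha
P2 → Zeta
P3 → Epsilon
P4 → Alpha
P5 → Alpha
P6 → Alpha
P7 → Alpha
1 of the 7 goes to Epsilon.

1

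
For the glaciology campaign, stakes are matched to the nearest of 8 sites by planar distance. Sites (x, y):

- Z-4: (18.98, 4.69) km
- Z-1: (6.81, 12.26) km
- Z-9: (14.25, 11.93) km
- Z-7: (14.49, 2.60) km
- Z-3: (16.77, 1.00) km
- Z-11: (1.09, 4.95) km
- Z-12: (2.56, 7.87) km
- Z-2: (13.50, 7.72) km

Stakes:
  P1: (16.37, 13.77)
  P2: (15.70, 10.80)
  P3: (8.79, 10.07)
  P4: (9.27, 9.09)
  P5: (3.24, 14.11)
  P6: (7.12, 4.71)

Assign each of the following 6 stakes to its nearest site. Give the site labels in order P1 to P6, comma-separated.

P1 → Z-9 (d²=7.88)
P2 → Z-9 (d²=3.38)
P3 → Z-1 (d²=8.72)
P4 → Z-1 (d²=16.10)
P5 → Z-1 (d²=16.17)
P6 → Z-12 (d²=30.78)

Z-9, Z-9, Z-1, Z-1, Z-1, Z-12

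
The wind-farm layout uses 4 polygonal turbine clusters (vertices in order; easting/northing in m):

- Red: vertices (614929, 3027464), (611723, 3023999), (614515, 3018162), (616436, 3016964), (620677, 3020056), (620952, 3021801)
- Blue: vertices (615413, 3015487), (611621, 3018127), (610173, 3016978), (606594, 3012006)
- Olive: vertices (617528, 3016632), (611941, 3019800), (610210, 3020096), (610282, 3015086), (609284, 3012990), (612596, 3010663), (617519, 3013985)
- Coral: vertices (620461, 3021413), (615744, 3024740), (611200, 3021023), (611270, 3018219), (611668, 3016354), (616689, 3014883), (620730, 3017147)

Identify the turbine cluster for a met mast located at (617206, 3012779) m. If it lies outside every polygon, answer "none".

Cast a ray rightward from (617206, 3012779). For each polygon, the edges (by vertex number in listed order) whose endpoints lie on opposite sides of northing = 3012779, where each meets that height, and whether that is right or left of the point:
Red: no edge straddles that height → 0 crossings.
Blue: 3–4 at easting≈607150.4 (left), 4–1 at easting≈608552.4 (left) → 0 crossings.
Olive: 5–6 at easting≈609584.3 (left), 6–7 at easting≈615731.8 (left) → 0 crossings.
Coral: no edge straddles that height → 0 crossings.
All counts are even, so the point lies outside every listed polygon.

none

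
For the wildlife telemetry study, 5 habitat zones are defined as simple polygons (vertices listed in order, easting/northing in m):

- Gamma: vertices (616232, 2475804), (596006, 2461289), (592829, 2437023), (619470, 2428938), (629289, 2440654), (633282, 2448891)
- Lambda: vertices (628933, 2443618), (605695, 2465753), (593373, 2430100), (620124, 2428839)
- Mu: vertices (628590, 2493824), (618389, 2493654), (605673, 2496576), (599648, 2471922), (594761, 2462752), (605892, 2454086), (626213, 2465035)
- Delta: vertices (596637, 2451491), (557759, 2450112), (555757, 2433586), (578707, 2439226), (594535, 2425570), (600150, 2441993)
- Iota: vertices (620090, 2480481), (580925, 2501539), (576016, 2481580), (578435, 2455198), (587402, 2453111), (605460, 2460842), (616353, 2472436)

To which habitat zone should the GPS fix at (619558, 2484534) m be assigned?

Cast a ray rightward from (619558, 2484534). For each polygon, the edges (by vertex number in listed order) whose endpoints lie on opposite sides of northing = 2484534, where each meets that height, and whether that is right or left of the point:
Gamma: no edge straddles that height → 0 crossings.
Lambda: no edge straddles that height → 0 crossings.
Mu: 3–4 at easting≈602730.1 (left), 7–1 at easting≈627823.0 (right) → 1 crossing.
Delta: no edge straddles that height → 0 crossings.
Iota: 1–2 at easting≈612552.0 (left), 2–3 at easting≈576742.5 (left) → 0 crossings.
Only Mu has an odd count, so the point is inside Mu.

Mu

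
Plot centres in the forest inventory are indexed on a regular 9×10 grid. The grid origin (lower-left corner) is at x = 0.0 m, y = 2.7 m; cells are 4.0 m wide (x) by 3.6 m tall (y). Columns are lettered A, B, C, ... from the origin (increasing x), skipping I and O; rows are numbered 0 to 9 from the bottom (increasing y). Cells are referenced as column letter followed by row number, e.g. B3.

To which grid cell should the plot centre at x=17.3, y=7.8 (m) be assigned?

Column index: ⌊(17.3 − 0.0) / 4.0⌋ = ⌊4.325⌋ = 4 → column E
Row offset from origin: ⌊(7.8 − 2.7) / 3.6⌋ = ⌊1.417⌋ = 1 → row 1

E1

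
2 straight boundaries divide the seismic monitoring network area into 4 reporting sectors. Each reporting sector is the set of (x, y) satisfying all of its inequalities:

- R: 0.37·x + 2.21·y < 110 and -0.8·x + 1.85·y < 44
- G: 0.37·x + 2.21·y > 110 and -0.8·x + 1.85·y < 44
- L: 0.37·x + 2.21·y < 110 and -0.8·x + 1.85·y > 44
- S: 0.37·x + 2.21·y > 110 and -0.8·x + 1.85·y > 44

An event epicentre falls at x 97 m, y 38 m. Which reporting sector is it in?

0.37·97 + 2.21·38 = 119.870, which is > 110
-0.8·97 + 1.85·38 = -7.300, which is < 44
This sign pattern matches G.

G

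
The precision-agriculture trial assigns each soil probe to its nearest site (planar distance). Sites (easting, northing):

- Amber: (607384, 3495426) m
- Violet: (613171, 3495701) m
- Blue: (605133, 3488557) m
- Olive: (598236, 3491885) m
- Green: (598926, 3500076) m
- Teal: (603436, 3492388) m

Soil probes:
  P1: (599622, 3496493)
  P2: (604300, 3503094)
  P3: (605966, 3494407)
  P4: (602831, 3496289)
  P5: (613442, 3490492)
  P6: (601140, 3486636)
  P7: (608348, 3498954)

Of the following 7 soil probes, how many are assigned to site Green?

2

P1 → Green
P2 → Green
P3 → Amber
P4 → Teal
P5 → Violet
P6 → Blue
P7 → Amber
2 of the 7 go to Green.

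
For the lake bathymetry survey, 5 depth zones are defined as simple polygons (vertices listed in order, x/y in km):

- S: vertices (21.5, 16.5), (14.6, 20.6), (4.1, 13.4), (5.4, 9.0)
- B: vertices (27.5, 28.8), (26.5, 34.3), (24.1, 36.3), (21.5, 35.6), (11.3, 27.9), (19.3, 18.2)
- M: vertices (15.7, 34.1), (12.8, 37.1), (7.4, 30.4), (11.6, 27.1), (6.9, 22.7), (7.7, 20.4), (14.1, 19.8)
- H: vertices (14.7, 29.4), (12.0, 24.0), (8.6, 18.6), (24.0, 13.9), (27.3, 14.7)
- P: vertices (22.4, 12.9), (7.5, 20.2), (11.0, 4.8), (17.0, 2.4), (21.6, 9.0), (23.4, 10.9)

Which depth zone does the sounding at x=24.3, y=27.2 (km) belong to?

B

Cast a ray rightward from (24.3, 27.2). For each polygon, the edges (by vertex number in listed order) whose endpoints lie on opposite sides of y = 27.2, where each meets that height, and whether that is right or left of the point:
S: no edge straddles that height → 0 crossings.
B: 5–6 at x≈11.88 (left), 6–1 at x≈26.26 (right) → 1 crossing.
M: 3–4 at x≈11.47 (left), 7–1 at x≈14.93 (left) → 0 crossings.
H: 1–2 at x≈13.60 (left), 5–1 at x≈16.59 (left) → 0 crossings.
P: no edge straddles that height → 0 crossings.
Only B has an odd count, so the point is inside B.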